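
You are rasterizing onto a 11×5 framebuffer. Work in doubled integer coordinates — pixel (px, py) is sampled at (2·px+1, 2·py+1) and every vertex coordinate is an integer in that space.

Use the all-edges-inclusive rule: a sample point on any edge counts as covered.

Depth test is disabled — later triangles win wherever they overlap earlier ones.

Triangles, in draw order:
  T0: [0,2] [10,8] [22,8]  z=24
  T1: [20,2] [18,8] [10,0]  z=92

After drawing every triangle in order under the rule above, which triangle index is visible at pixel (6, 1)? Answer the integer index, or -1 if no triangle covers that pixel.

T0:
  2·area = 72  (B↔C swapped to make it positive)
  edge (0, 2)→(22, 8): d=(22,6) inclusive
  edge (22, 8)→(10, 8): d=(-12,0) inclusive
  edge (10, 8)→(0, 2): d=(-10,-6) inclusive
    (1,1)@(3, 3): e=[4,60,8] → █
    (2,1)@(5, 3): e=[-8,60,20] → ·
    (1,2)@(3, 5): e=[48,36,-12] → ·
    (2,2)@(5, 5): e=[36,36,0] → █  [on edge]
    (3,2)@(7, 5): e=[24,36,12] → █
    (4,2)@(9, 5): e=[12,36,24] → █
    (5,2)@(11, 5): e=[0,36,36] → █  [on edge]
    (6,2)@(13, 5): e=[-12,36,48] → ·
    (2,3)@(5, 7): e=[80,12,-20] → ·
    (3,3)@(7, 7): e=[68,12,-8] → ·
    (4,3)@(9, 7): e=[56,12,4] → █
    (6,3)@(13, 7): e=[32,12,28] → █
  covered (10 px):
    · · · · · · · · · · ·
    · █ · · · · · · · · ·
    · · █ █ █ █ · · · · ·
    · · · · █ █ █ █ █ · ·
    · · · · · · · · · · ·
T1:
  2·area = 64
  edge (20, 2)→(18, 8): d=(-2,6) inclusive
  edge (18, 8)→(10, 0): d=(-8,-8) inclusive
  edge (10, 0)→(20, 2): d=(10,2) inclusive
    (5,0)@(11, 1): e=[56,0,8] → █  [on edge]
    (6,0)@(13, 1): e=[44,16,4] → █
    (7,0)@(15, 1): e=[32,32,0] → █  [on edge]
    (8,0)@(17, 1): e=[20,48,-4] → ·
    (5,1)@(11, 3): e=[52,-16,28] → ·
    (6,1)@(13, 3): e=[40,0,24] → █  [on edge]
    (8,1)@(17, 3): e=[16,32,16] → █
    (9,1)@(19, 3): e=[4,48,12] → █
    (10,1)@(21, 3): e=[-8,64,8] → ·
    (6,2)@(13, 5): e=[36,-16,44] → ·
    (7,2)@(15, 5): e=[24,0,40] → █  [on edge]
    (9,2)@(19, 5): e=[0,32,32] → █  [on edge]
    (8,3)@(17, 7): e=[8,0,56] → █  [on edge]
    (9,4)@(19, 9): e=[-8,0,72] → ·  [on edge]
  covered (11 px):
    · · · · · █ █ █ · · ·
    · · · · · · █ █ █ █ ·
    · · · · · · · █ █ █ ·
    · · · · · · · · █ · ·
    · · · · · · · · · · ·

Z-buffer (winner per pixel, '.' = empty):
  . . . . . 1 1 1 . . .
  . 0 . . . . 1 1 1 1 .
  . . 0 0 0 0 . 1 1 1 .
  . . . . 0 0 0 0 1 . .
  . . . . . . . . . . .

Answer: 1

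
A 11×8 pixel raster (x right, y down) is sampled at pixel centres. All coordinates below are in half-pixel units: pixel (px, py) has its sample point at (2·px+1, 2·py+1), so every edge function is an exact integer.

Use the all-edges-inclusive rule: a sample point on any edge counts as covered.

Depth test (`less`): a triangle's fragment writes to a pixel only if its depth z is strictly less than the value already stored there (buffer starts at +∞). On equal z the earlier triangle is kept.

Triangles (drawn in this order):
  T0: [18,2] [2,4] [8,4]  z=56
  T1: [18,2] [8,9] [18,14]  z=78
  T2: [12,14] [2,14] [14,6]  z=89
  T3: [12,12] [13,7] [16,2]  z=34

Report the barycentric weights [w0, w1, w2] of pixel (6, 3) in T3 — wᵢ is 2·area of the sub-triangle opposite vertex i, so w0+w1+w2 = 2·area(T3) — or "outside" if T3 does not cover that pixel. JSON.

T0:
  2·area = 12  (B↔C swapped to make it positive)
  edge (18, 2)→(8, 4): d=(-10,2) inclusive
  edge (8, 4)→(2, 4): d=(-6,0) inclusive
  edge (2, 4)→(18, 2): d=(16,-2) inclusive
    (5,1)@(11, 3): e=[4,6,2] → █
    (6,1)@(13, 3): e=[0,6,6] → █  [on edge]
    (7,1)@(15, 3): e=[-4,6,10] → ·
    (1,2)@(3, 5): e=[0,-6,18] → ·  [on edge]
    (5,2)@(11, 5): e=[-16,-6,34] → ·
    (6,2)@(13, 5): e=[-20,-6,38] → ·
  covered (2 px):
    · · · · · · · · · · ·
    · · · · · █ █ · · · ·
    · · · · · · · · · · ·
    · · · · · · · · · · ·
    · · · · · · · · · · ·
    · · · · · · · · · · ·
    · · · · · · · · · · ·
    · · · · · · · · · · ·
T1:
  2·area = 120  (B↔C swapped to make it positive)
  edge (18, 2)→(18, 14): d=(0,12) inclusive
  edge (18, 14)→(8, 9): d=(-10,-5) inclusive
  edge (8, 9)→(18, 2): d=(10,-7) inclusive
    (8,1)@(17, 3): e=[12,105,3] → █
    (9,1)@(19, 3): e=[-12,115,17] → ·
    (7,2)@(15, 5): e=[36,75,9] → █
    (9,2)@(19, 5): e=[-12,95,37] → ·
    (5,3)@(11, 7): e=[84,35,1] → █
    (6,3)@(13, 7): e=[60,45,15] → █
    (9,3)@(19, 7): e=[-12,75,57] → ·
    (4,4)@(9, 9): e=[108,5,7] → █
    (9,4)@(19, 9): e=[-12,55,77] → ·
    (4,5)@(9, 11): e=[108,-15,27] → ·
    (5,5)@(11, 11): e=[84,-5,41] → ·
    (6,5)@(13, 11): e=[60,5,55] → █
  covered (16 px):
    · · · · · · · · · · ·
    · · · · · · · · █ · ·
    · · · · · · · █ █ · ·
    · · · · · █ █ █ █ · ·
    · · · · █ █ █ █ █ · ·
    · · · · · · █ █ █ · ·
    · · · · · · · · █ · ·
    · · · · · · · · · · ·
T2:
  2·area = 80
  edge (12, 14)→(2, 14): d=(-10,0) inclusive
  edge (2, 14)→(14, 6): d=(12,-8) inclusive
  edge (14, 6)→(12, 14): d=(-2,8) inclusive
    (6,3)@(13, 7): e=[70,4,6] → █
    (7,3)@(15, 7): e=[70,20,-10] → ·
    (5,4)@(11, 9): e=[50,12,18] → █
    (7,4)@(15, 9): e=[50,44,-14] → ·
    (3,5)@(7, 11): e=[30,4,46] → █
    (4,5)@(9, 11): e=[30,20,30] → █
    (6,5)@(13, 11): e=[30,52,-2] → ·
    (2,6)@(5, 13): e=[10,12,58] → █
    (6,6)@(13, 13): e=[10,76,-6] → ·
    (2,7)@(5, 15): e=[-10,36,54] → ·
    (3,7)@(7, 15): e=[-10,52,38] → ·
    (4,7)@(9, 15): e=[-10,68,22] → ·
  covered (10 px):
    · · · · · · · · · · ·
    · · · · · · · · · · ·
    · · · · · · · · · · ·
    · · · · · · █ · · · ·
    · · · · · █ █ · · · ·
    · · · █ █ █ · · · · ·
    · · █ █ █ █ · · · · ·
    · · · · · · · · · · ·
T3:
  2·area = 10
  edge (12, 12)→(13, 7): d=(1,-5) inclusive
  edge (13, 7)→(16, 2): d=(3,-5) inclusive
  edge (16, 2)→(12, 12): d=(-4,10) inclusive
    (6,3)@(13, 7): e=[0,0,10] → █  [on edge]
    (7,3)@(15, 7): e=[10,10,-10] → ·
    (6,4)@(13, 9): e=[2,6,2] → █
    (7,4)@(15, 9): e=[12,16,-18] → ·
    (6,5)@(13, 11): e=[4,12,-6] → ·
  covered (2 px):
    · · · · · · · · · · ·
    · · · · · · · · · · ·
    · · · · · · · · · · ·
    · · · · · · █ · · · ·
    · · · · · · █ · · · ·
    · · · · · · · · · · ·
    · · · · · · · · · · ·
    · · · · · · · · · · ·

Result: [0,10,0]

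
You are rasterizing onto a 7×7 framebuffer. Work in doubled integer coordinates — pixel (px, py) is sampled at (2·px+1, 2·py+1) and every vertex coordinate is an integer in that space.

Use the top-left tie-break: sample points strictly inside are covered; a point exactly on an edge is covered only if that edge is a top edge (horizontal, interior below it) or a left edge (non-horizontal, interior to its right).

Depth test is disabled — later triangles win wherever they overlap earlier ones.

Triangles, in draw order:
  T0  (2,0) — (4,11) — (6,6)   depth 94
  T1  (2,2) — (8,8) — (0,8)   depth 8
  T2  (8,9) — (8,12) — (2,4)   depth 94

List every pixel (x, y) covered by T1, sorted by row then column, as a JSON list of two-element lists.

T0:
  2·area = 32  (B↔C swapped to make it positive)
  edge (2, 0)→(6, 6): d=(4,6) right/bottom  bias=-1
  edge (6, 6)→(4, 11): d=(-2,5) right/bottom  bias=-1
  edge (4, 11)→(2, 0): d=(-2,-11) top-left  bias=+0
    (1,1)@(3, 3): e=[6,21,5] → X
    (2,1)@(5, 3): e=[-6,11,27] → .
    (1,2)@(3, 5): e=[14,17,1] → X
    (2,2)@(5, 5): e=[2,7,23] → X
    (3,2)@(7, 5): e=[-10,-3,45] → .
    (1,3)@(3, 7): e=[22,13,-3] → .
    (2,3)@(5, 7): e=[10,3,19] → X
    (3,3)@(7, 7): e=[-2,-7,41] → .
    (2,4)@(5, 9): e=[18,-1,15] → .
  covered (4 px):
    . . . . . . .
    . X . . . . .
    . X X . . . .
    . . X . . . .
    . . . . . . .
    . . . . . . .
    . . . . . . .
T1:
  2·area = 48
  edge (2, 2)→(8, 8): d=(6,6) right/bottom  bias=-1
  edge (8, 8)→(0, 8): d=(-8,0) right/bottom  bias=-1
  edge (0, 8)→(2, 2): d=(2,-6) top-left  bias=+0
    (0,0)@(1, 1): e=[0,56,-8] → .  [on edge]
    (1,1)@(3, 3): e=[0,40,8] → .  [on edge]
    (0,2)@(1, 5): e=[24,24,0] → X  [on edge]
    (1,2)@(3, 5): e=[12,24,12] → X
    (2,2)@(5, 5): e=[0,24,24] → .  [on edge]
    (0,3)@(1, 7): e=[36,8,4] → X
    (2,3)@(5, 7): e=[12,8,28] → X
    (3,3)@(7, 7): e=[0,8,40] → .  [on edge]
    (0,4)@(1, 9): e=[48,-8,8] → .
    (1,4)@(3, 9): e=[36,-8,20] → .
    (2,4)@(5, 9): e=[24,-8,32] → .
    (4,4)@(9, 9): e=[0,-8,56] → .  [on edge]
    (5,5)@(11, 11): e=[0,-24,72] → .  [on edge]
    (6,6)@(13, 13): e=[0,-40,88] → .  [on edge]
  covered (5 px):
    . . . . . . .
    . . . . . . .
    X X . . . . .
    X X X . . . .
    . . . . . . .
    . . . . . . .
    . . . . . . .
T2:
  2·area = 18
  edge (8, 9)→(8, 12): d=(0,3) right/bottom  bias=-1
  edge (8, 12)→(2, 4): d=(-6,-8) top-left  bias=+0
  edge (2, 4)→(8, 9): d=(6,5) right/bottom  bias=-1
    (1,2)@(3, 5): e=[15,2,1] → X
    (2,2)@(5, 5): e=[9,18,-9] → .
    (1,3)@(3, 7): e=[15,-10,13] → .
    (2,3)@(5, 7): e=[9,6,3] → X
    (3,3)@(7, 7): e=[3,22,-7] → .
    (2,4)@(5, 9): e=[9,-6,15] → .
    (3,4)@(7, 9): e=[3,10,5] → X
    (4,4)@(9, 9): e=[-3,26,-5] → .
    (3,5)@(7, 11): e=[3,-2,17] → .
  covered (3 px):
    . . . . . . .
    . . . . . . .
    . X . . . . .
    . . X . . . .
    . . . X . . .
    . . . . . . .
    . . . . . . .

Final: [[0,2],[1,2],[0,3],[1,3],[2,3]]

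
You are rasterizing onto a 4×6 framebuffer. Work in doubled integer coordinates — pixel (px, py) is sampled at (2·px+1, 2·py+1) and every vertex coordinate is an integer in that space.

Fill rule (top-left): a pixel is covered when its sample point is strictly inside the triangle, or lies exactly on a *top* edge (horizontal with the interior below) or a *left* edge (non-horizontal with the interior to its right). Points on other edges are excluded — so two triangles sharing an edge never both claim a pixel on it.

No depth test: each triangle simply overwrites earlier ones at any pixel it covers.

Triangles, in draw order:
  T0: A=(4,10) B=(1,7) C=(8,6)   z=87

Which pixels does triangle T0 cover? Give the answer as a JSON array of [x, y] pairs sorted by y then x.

T0:
  2·area = 24
  edge (4, 10)→(1, 7): d=(-3,-3) top-left  bias=+0
  edge (1, 7)→(8, 6): d=(7,-1) top-left  bias=+0
  edge (8, 6)→(4, 10): d=(-4,4) right/bottom  bias=-1
    (0,3)@(1, 7): e=[0,0,24] → █  [on edge]
    (1,3)@(3, 7): e=[6,2,16] → █
    (2,3)@(5, 7): e=[12,4,8] → █
    (3,3)@(7, 7): e=[18,6,0] → ·  [on edge]
    (0,4)@(1, 9): e=[-6,14,16] → ·
    (1,4)@(3, 9): e=[0,16,8] → █  [on edge]
    (2,4)@(5, 9): e=[6,18,0] → ·  [on edge]
    (1,5)@(3, 11): e=[-6,30,0] → ·  [on edge]
    (2,5)@(5, 11): e=[0,32,-8] → ·  [on edge]
  covered (4 px):
    · · · ·
    · · · ·
    · · · ·
    █ █ █ ·
    · █ · ·
    · · · ·

Final: [[0,3],[1,3],[2,3],[1,4]]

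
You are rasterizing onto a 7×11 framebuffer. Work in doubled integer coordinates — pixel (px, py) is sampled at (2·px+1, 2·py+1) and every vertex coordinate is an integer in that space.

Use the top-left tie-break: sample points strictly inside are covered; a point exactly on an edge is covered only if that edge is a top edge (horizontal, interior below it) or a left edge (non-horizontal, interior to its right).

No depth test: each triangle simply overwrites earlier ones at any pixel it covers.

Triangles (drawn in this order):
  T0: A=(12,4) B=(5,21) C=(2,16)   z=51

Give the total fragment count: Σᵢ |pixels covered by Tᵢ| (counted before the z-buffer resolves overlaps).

T0:
  2·area = 86
  edge (12, 4)→(5, 21): d=(-7,17) right/bottom  bias=-1
  edge (5, 21)→(2, 16): d=(-3,-5) top-left  bias=+0
  edge (2, 16)→(12, 4): d=(10,-12) top-left  bias=+0
    (4,4)@(9, 9): e=[16,56,14] → #
    (5,4)@(11, 9): e=[-18,66,38] → ·
    (3,5)@(7, 11): e=[36,40,10] → #
    (5,5)@(11, 11): e=[-32,60,58] → ·
    (2,6)@(5, 13): e=[56,24,6] → #
    (4,6)@(9, 13): e=[-12,44,54] → ·
    (1,7)@(3, 15): e=[76,8,2] → #
    (4,7)@(9, 15): e=[-26,38,74] → ·
    (1,8)@(3, 17): e=[62,2,22] → #
    (3,8)@(7, 17): e=[-6,22,70] → ·
    (1,9)@(3, 19): e=[48,-4,42] → ·
    (2,9)@(5, 19): e=[14,6,66] → #
    (2,10)@(5, 21): e=[0,0,86] → ·  [on edge]
  covered (11 px):
    · · · · · · ·
    · · · · · · ·
    · · · · · · ·
    · · · · · · ·
    · · · · # · ·
    · · · # # · ·
    · · # # · · ·
    · # # # · · ·
    · # # · · · ·
    · · # · · · ·
    · · · · · · ·

Answer: 11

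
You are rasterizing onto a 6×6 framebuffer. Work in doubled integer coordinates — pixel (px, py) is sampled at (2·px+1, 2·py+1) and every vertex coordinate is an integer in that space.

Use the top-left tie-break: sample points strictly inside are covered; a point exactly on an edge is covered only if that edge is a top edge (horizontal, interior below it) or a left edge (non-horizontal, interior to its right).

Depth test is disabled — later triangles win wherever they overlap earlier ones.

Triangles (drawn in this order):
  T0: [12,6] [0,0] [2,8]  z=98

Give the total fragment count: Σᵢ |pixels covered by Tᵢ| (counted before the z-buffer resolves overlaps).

T0:
  2·area = 84  (B↔C swapped to make it positive)
  edge (12, 6)→(2, 8): d=(-10,2) right/bottom  bias=-1
  edge (2, 8)→(0, 0): d=(-2,-8) top-left  bias=+0
  edge (0, 0)→(12, 6): d=(12,6) right/bottom  bias=-1
    (0,0)@(1, 1): e=[72,6,6] → X
    (1,0)@(3, 1): e=[68,22,-6] → .
    (0,1)@(1, 3): e=[52,2,30] → X
    (1,1)@(3, 3): e=[48,18,18] → X
    (2,1)@(5, 3): e=[44,34,6] → X
    (3,1)@(7, 3): e=[40,50,-6] → .
    (0,2)@(1, 5): e=[32,-2,54] → .
    (1,2)@(3, 5): e=[28,14,42] → X
    (3,2)@(7, 5): e=[20,46,18] → X
    (4,2)@(9, 5): e=[16,62,6] → X
    (5,2)@(11, 5): e=[12,78,-6] → .
    (1,3)@(3, 7): e=[8,10,66] → X
    (3,3)@(7, 7): e=[0,42,42] → .  [on edge]
  covered (10 px):
    X . . . . .
    X X X . . .
    . X X X X .
    . X X . . .
    . . . . . .
    . . . . . .

Result: 10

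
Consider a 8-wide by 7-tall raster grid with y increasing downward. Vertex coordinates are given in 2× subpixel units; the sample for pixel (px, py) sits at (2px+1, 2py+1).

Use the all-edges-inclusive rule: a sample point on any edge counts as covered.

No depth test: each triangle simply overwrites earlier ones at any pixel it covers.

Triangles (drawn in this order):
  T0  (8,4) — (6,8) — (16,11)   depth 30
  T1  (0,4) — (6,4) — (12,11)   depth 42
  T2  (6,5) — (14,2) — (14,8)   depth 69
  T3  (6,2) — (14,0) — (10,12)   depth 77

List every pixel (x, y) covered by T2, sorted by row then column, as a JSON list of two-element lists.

T0:
  2·area = 46  (B↔C swapped to make it positive)
  edge (8, 4)→(16, 11): d=(8,7) inclusive
  edge (16, 11)→(6, 8): d=(-10,-3) inclusive
  edge (6, 8)→(8, 4): d=(2,-4) inclusive
    (4,2)@(9, 5): e=[1,39,6] → █
    (5,2)@(11, 5): e=[-13,45,14] → ·
    (3,3)@(7, 7): e=[31,13,2] → █
    (5,3)@(11, 7): e=[3,25,18] → █
    (6,3)@(13, 7): e=[-11,31,26] → ·
    (3,4)@(7, 9): e=[47,-7,6] → ·
    (4,4)@(9, 9): e=[33,-1,14] → ·
    (5,4)@(11, 9): e=[19,5,22] → █
    (6,4)@(13, 9): e=[5,11,30] → █
    (7,4)@(15, 9): e=[-9,17,38] → ·
    (5,5)@(11, 11): e=[35,-15,26] → ·
    (6,5)@(13, 11): e=[21,-9,34] → ·
  covered (6 px):
    · · · · · · · ·
    · · · · · · · ·
    · · · · █ · · ·
    · · · █ █ █ · ·
    · · · · · █ █ ·
    · · · · · · · ·
    · · · · · · · ·
T1:
  2·area = 42
  edge (0, 4)→(6, 4): d=(6,0) inclusive
  edge (6, 4)→(12, 11): d=(6,7) inclusive
  edge (12, 11)→(0, 4): d=(-12,-7) inclusive
    (1,2)@(3, 5): e=[6,27,9] → █
    (2,2)@(5, 5): e=[6,13,23] → █
    (3,2)@(7, 5): e=[6,-1,37] → ·
    (1,3)@(3, 7): e=[18,39,-15] → ·
    (2,3)@(5, 7): e=[18,25,-1] → ·
    (3,3)@(7, 7): e=[18,11,13] → █
    (4,3)@(9, 7): e=[18,-3,27] → ·
    (3,4)@(7, 9): e=[30,23,-11] → ·
    (4,4)@(9, 9): e=[30,9,3] → █
    (5,4)@(11, 9): e=[30,-5,17] → ·
    (4,5)@(9, 11): e=[42,21,-21] → ·
  covered (4 px):
    · · · · · · · ·
    · · · · · · · ·
    · █ █ · · · · ·
    · · · █ · · · ·
    · · · · █ · · ·
    · · · · · · · ·
    · · · · · · · ·
T2:
  2·area = 48
  edge (6, 5)→(14, 2): d=(8,-3) inclusive
  edge (14, 2)→(14, 8): d=(0,6) inclusive
  edge (14, 8)→(6, 5): d=(-8,-3) inclusive
    (6,1)@(13, 3): e=[5,6,37] → █
    (7,1)@(15, 3): e=[11,-6,43] → ·
    (3,2)@(7, 5): e=[3,42,3] → █
    (4,2)@(9, 5): e=[9,30,9] → █
    (5,2)@(11, 5): e=[15,18,15] → █
    (7,2)@(15, 5): e=[27,-6,27] → ·
    (3,3)@(7, 7): e=[19,42,-13] → ·
    (4,3)@(9, 7): e=[25,30,-7] → ·
    (5,3)@(11, 7): e=[31,18,-1] → ·
    (6,3)@(13, 7): e=[37,6,5] → █
    (7,3)@(15, 7): e=[43,-6,11] → ·
    (6,4)@(13, 9): e=[53,6,-11] → ·
  covered (6 px):
    · · · · · · · ·
    · · · · · · █ ·
    · · · █ █ █ █ ·
    · · · · · · █ ·
    · · · · · · · ·
    · · · · · · · ·
    · · · · · · · ·
T3:
  2·area = 88
  edge (6, 2)→(14, 0): d=(8,-2) inclusive
  edge (14, 0)→(10, 12): d=(-4,12) inclusive
  edge (10, 12)→(6, 2): d=(-4,-10) inclusive
    (5,0)@(11, 1): e=[2,32,54] → █
    (6,0)@(13, 1): e=[6,8,74] → █
    (7,0)@(15, 1): e=[10,-16,94] → ·
    (3,1)@(7, 3): e=[10,72,6] → █
    (4,1)@(9, 3): e=[14,48,26] → █
    (6,1)@(13, 3): e=[22,0,66] → █  [on edge]
    (7,1)@(15, 3): e=[26,-24,86] → ·
    (3,2)@(7, 5): e=[26,64,-2] → ·
    (4,2)@(9, 5): e=[30,40,18] → █
    (6,2)@(13, 5): e=[38,-8,58] → ·
    (4,3)@(9, 7): e=[46,32,10] → █
    (6,3)@(13, 7): e=[54,-16,50] → ·
    (5,4)@(11, 9): e=[66,0,22] → █  [on edge]
  covered (12 px):
    · · · · · █ █ ·
    · · · █ █ █ █ ·
    · · · · █ █ · ·
    · · · · █ █ · ·
    · · · · █ █ · ·
    · · · · · · · ·
    · · · · · · · ·

Final: [[6,1],[3,2],[4,2],[5,2],[6,2],[6,3]]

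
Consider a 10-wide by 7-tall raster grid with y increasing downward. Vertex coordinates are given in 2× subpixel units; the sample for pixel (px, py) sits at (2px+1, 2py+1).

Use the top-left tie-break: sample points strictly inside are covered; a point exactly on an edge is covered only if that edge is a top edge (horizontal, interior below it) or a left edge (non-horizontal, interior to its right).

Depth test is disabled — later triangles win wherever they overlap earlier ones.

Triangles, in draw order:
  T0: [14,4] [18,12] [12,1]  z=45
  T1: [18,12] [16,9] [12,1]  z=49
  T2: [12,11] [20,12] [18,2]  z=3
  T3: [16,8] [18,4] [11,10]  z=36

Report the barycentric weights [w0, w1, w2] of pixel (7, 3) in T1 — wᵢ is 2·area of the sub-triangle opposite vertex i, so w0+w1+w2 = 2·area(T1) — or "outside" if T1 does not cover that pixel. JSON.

T0:
  2·area = 4
  edge (14, 4)→(18, 12): d=(4,8) right/bottom  bias=-1
  edge (18, 12)→(12, 1): d=(-6,-11) top-left  bias=+0
  edge (12, 1)→(14, 4): d=(2,3) right/bottom  bias=-1
  covered (0 px):
    · · · · · · · · · ·
    · · · · · · · · · ·
    · · · · · · · · · ·
    · · · · · · · · · ·
    · · · · · · · · · ·
    · · · · · · · · · ·
    · · · · · · · · · ·
T1:
  2·area = 4
  edge (18, 12)→(16, 9): d=(-2,-3) top-left  bias=+0
  edge (16, 9)→(12, 1): d=(-4,-8) top-left  bias=+0
  edge (12, 1)→(18, 12): d=(6,11) right/bottom  bias=-1
    (6,1)@(13, 3): e=[3,0,1] → █  [on edge]
    (7,1)@(15, 3): e=[9,16,-21] → ·
    (6,2)@(13, 5): e=[-1,-8,13] → ·
    (7,3)@(15, 7): e=[1,0,3] → █  [on edge]
    (8,3)@(17, 7): e=[7,16,-19] → ·
    (7,4)@(15, 9): e=[-3,-8,15] → ·
    (8,5)@(17, 11): e=[-1,0,5] → ·  [on edge]
  covered (2 px):
    · · · · · · · · · ·
    · · · · · · █ · · ·
    · · · · · · · · · ·
    · · · · · · · █ · ·
    · · · · · · · · · ·
    · · · · · · · · · ·
    · · · · · · · · · ·
T2:
  2·area = 78  (B↔C swapped to make it positive)
  edge (12, 11)→(18, 2): d=(6,-9) top-left  bias=+0
  edge (18, 2)→(20, 12): d=(2,10) right/bottom  bias=-1
  edge (20, 12)→(12, 11): d=(-8,-1) top-left  bias=+0
    (8,2)@(17, 5): e=[9,16,53] → █
    (9,2)@(19, 5): e=[27,-4,55] → ·
    (7,3)@(15, 7): e=[3,40,35] → █
    (9,3)@(19, 7): e=[39,0,39] → ·  [on edge]
    (7,4)@(15, 9): e=[15,44,19] → █
    (9,4)@(19, 9): e=[51,4,23] → █
    (6,5)@(13, 11): e=[9,68,1] → █
    (6,6)@(13, 13): e=[21,72,-15] → ·
    (7,6)@(15, 13): e=[39,52,-13] → ·
    (8,6)@(17, 13): e=[57,32,-11] → ·
    (9,6)@(19, 13): e=[75,12,-9] → ·
  covered (10 px):
    · · · · · · · · · ·
    · · · · · · · · · ·
    · · · · · · · · █ ·
    · · · · · · · █ █ ·
    · · · · · · · █ █ █
    · · · · · · █ █ █ █
    · · · · · · · · · ·
T3:
  2·area = 16  (B↔C swapped to make it positive)
  edge (16, 8)→(11, 10): d=(-5,2) right/bottom  bias=-1
  edge (11, 10)→(18, 4): d=(7,-6) top-left  bias=+0
  edge (18, 4)→(16, 8): d=(-2,4) right/bottom  bias=-1
    (8,2)@(17, 5): e=[13,1,2] → █
    (9,2)@(19, 5): e=[9,13,-6] → ·
    (7,3)@(15, 7): e=[7,3,6] → █
    (8,3)@(17, 7): e=[3,15,-2] → ·
    (6,4)@(13, 9): e=[1,5,10] → █
    (7,4)@(15, 9): e=[-3,17,2] → ·
    (6,5)@(13, 11): e=[-9,19,6] → ·
  covered (3 px):
    · · · · · · · · · ·
    · · · · · · · · · ·
    · · · · · · · · █ ·
    · · · · · · · █ · ·
    · · · · · · █ · · ·
    · · · · · · · · · ·
    · · · · · · · · · ·

Final: [0,3,1]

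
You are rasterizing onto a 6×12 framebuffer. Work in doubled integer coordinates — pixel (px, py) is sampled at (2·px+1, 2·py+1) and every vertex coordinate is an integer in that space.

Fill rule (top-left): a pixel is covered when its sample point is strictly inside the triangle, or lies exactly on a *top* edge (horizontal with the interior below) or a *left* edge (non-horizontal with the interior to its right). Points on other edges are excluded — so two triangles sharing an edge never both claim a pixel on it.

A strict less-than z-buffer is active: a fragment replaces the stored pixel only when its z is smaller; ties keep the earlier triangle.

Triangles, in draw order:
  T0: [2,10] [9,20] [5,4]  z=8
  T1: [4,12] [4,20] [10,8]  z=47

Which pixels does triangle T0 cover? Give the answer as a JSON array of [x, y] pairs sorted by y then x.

T0:
  2·area = 72  (B↔C swapped to make it positive)
  edge (2, 10)→(5, 4): d=(3,-6) top-left  bias=+0
  edge (5, 4)→(9, 20): d=(4,16) right/bottom  bias=-1
  edge (9, 20)→(2, 10): d=(-7,-10) top-left  bias=+0
    (2,2)@(5, 5): e=[3,4,65] → X
    (3,2)@(7, 5): e=[15,-28,85] → .
    (2,3)@(5, 7): e=[9,12,51] → X
    (3,3)@(7, 7): e=[21,-20,71] → .
    (1,4)@(3, 9): e=[3,52,17] → X
    (3,4)@(7, 9): e=[27,-12,57] → .
    (1,5)@(3, 11): e=[9,60,3] → X
    (3,5)@(7, 11): e=[33,-4,43] → .
    (1,6)@(3, 13): e=[15,68,-11] → .
    (2,6)@(5, 13): e=[27,36,9] → X
    (3,6)@(7, 13): e=[39,4,29] → X
    (4,6)@(9, 13): e=[51,-28,49] → .
  covered (10 px):
    . . . . . .
    . . . . . .
    . . X . . .
    . . X . . .
    . X X . . .
    . X X . . .
    . . X X . .
    . . . X . .
    . . . X . .
    . . . . . .
    . . . . . .
    . . . . . .
T1:
  2·area = 48  (B↔C swapped to make it positive)
  edge (4, 12)→(10, 8): d=(6,-4) top-left  bias=+0
  edge (10, 8)→(4, 20): d=(-6,12) right/bottom  bias=-1
  edge (4, 20)→(4, 12): d=(0,-8) top-left  bias=+0
    (4,4)@(9, 9): e=[2,6,40] → X
    (5,4)@(11, 9): e=[10,-18,56] → .
    (3,5)@(7, 11): e=[6,18,24] → X
    (4,5)@(9, 11): e=[14,-6,40] → .
    (2,6)@(5, 13): e=[10,30,8] → X
    (4,6)@(9, 13): e=[26,-18,40] → .
    (2,7)@(5, 15): e=[22,18,8] → X
    (3,7)@(7, 15): e=[30,-6,24] → .
    (2,8)@(5, 17): e=[34,6,8] → X
    (3,8)@(7, 17): e=[42,-18,24] → .
    (2,9)@(5, 19): e=[46,-6,8] → .
  covered (6 px):
    . . . . . .
    . . . . . .
    . . . . . .
    . . . . . .
    . . . . X .
    . . . X . .
    . . X X . .
    . . X . . .
    . . X . . .
    . . . . . .
    . . . . . .
    . . . . . .

Answer: [[2,2],[2,3],[1,4],[2,4],[1,5],[2,5],[2,6],[3,6],[3,7],[3,8]]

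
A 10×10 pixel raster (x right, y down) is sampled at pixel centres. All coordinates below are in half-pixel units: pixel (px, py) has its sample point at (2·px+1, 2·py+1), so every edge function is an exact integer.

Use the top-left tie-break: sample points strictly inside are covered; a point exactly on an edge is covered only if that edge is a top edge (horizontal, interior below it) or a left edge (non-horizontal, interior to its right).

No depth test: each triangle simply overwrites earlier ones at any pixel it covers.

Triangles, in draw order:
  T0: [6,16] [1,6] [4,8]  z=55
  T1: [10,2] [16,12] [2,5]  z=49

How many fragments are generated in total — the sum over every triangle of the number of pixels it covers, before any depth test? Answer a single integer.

T0:
  2·area = 20
  edge (6, 16)→(1, 6): d=(-5,-10) top-left  bias=+0
  edge (1, 6)→(4, 8): d=(3,2) right/bottom  bias=-1
  edge (4, 8)→(6, 16): d=(2,8) right/bottom  bias=-1
    (1,4)@(3, 9): e=[5,5,10] → X
    (2,4)@(5, 9): e=[25,1,-6] → .
    (1,5)@(3, 11): e=[-5,11,14] → .
    (2,6)@(5, 13): e=[5,13,2] → X
    (3,6)@(7, 13): e=[25,9,-14] → .
    (2,7)@(5, 15): e=[-5,19,6] → .
  covered (2 px):
    . . . . . . . . . .
    . . . . . . . . . .
    . . . . . . . . . .
    . . . . . . . . . .
    . X . . . . . . . .
    . . . . . . . . . .
    . . X . . . . . . .
    . . . . . . . . . .
    . . . . . . . . . .
    . . . . . . . . . .
T1:
  2·area = 98
  edge (10, 2)→(16, 12): d=(6,10) right/bottom  bias=-1
  edge (16, 12)→(2, 5): d=(-14,-7) top-left  bias=+0
  edge (2, 5)→(10, 2): d=(8,-3) top-left  bias=+0
    (4,1)@(9, 3): e=[16,77,5] → X
    (5,1)@(11, 3): e=[-4,91,11] → .
    (1,2)@(3, 5): e=[88,7,3] → X
    (2,2)@(5, 5): e=[68,21,9] → X
    (3,2)@(7, 5): e=[48,35,15] → X
    (5,2)@(11, 5): e=[8,63,27] → X
    (6,2)@(13, 5): e=[-12,77,33] → .
    (1,3)@(3, 7): e=[100,-21,19] → .
    (2,3)@(5, 7): e=[80,-7,25] → .
    (3,3)@(7, 7): e=[60,7,31] → X
    (6,3)@(13, 7): e=[0,49,49] → .  [on edge]
    (3,4)@(7, 9): e=[72,-21,47] → .
    (9,8)@(19, 17): e=[0,-49,147] → .  [on edge]
  covered (12 px):
    . . . . . . . . . .
    . . . . X . . . . .
    . X X X X X . . . .
    . . . X X X . . . .
    . . . . . X X . . .
    . . . . . . . X . .
    . . . . . . . . . .
    . . . . . . . . . .
    . . . . . . . . . .
    . . . . . . . . . .

Final: 14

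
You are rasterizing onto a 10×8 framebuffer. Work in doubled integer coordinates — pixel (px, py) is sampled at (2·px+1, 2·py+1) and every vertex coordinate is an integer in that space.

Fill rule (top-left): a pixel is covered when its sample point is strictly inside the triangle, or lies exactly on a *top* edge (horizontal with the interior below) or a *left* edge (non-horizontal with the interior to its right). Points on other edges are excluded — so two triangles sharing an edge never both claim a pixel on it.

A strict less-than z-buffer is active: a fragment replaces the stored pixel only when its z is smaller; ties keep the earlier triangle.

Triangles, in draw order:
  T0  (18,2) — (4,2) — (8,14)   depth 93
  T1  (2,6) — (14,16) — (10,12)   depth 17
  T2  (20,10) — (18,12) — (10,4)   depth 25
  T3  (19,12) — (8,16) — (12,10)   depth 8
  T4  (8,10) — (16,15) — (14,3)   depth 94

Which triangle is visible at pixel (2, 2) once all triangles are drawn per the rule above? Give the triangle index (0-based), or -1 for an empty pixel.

T0:
  2·area = 168  (B↔C swapped to make it positive)
  edge (18, 2)→(8, 14): d=(-10,12) right/bottom  bias=-1
  edge (8, 14)→(4, 2): d=(-4,-12) top-left  bias=+0
  edge (4, 2)→(18, 2): d=(14,0) top-left  bias=+0
    (2,1)@(5, 3): e=[146,8,14] → █
    (3,1)@(7, 3): e=[122,32,14] → █
    (4,1)@(9, 3): e=[98,56,14] → █
    (5,1)@(11, 3): e=[74,80,14] → █
    (6,1)@(13, 3): e=[50,104,14] → █
    (7,1)@(15, 3): e=[26,128,14] → █
    (8,1)@(17, 3): e=[2,152,14] → █
    (9,1)@(19, 3): e=[-22,176,14] → ·
    (2,2)@(5, 5): e=[126,0,42] → █  [on edge]
    (8,2)@(17, 5): e=[-18,144,42] → ·
    (2,3)@(5, 7): e=[106,-8,70] → ·
    (3,3)@(7, 7): e=[82,16,70] → █
    (3,5)@(7, 11): e=[42,0,126] → █  [on edge]
  covered (22 px):
    · · · · · · · · · ·
    · · █ █ █ █ █ █ █ ·
    · · █ █ █ █ █ █ · ·
    · · · █ █ █ █ · · ·
    · · · █ █ █ · · · ·
    · · · █ █ · · · · ·
    · · · · · · · · · ·
    · · · · · · · · · ·
T1:
  2·area = 8  (B↔C swapped to make it positive)
  edge (2, 6)→(10, 12): d=(8,6) right/bottom  bias=-1
  edge (10, 12)→(14, 16): d=(4,4) right/bottom  bias=-1
  edge (14, 16)→(2, 6): d=(-12,-10) top-left  bias=+0
    (0,1)@(1, 3): e=[-18,0,26] → ·  [on edge]
    (1,2)@(3, 5): e=[-14,0,22] → ·  [on edge]
    (2,3)@(5, 7): e=[-10,0,18] → ·  [on edge]
    (3,4)@(7, 9): e=[-6,0,14] → ·  [on edge]
    (4,5)@(9, 11): e=[-2,0,10] → ·  [on edge]
    (5,6)@(11, 13): e=[2,0,6] → ·  [on edge]
    (6,7)@(13, 15): e=[6,0,2] → ·  [on edge]
  covered (0 px):
    · · · · · · · · · ·
    · · · · · · · · · ·
    · · · · · · · · · ·
    · · · · · · · · · ·
    · · · · · · · · · ·
    · · · · · · · · · ·
    · · · · · · · · · ·
    · · · · · · · · · ·
T2:
  2·area = 32
  edge (20, 10)→(18, 12): d=(-2,2) right/bottom  bias=-1
  edge (18, 12)→(10, 4): d=(-8,-8) top-left  bias=+0
  edge (10, 4)→(20, 10): d=(10,6) right/bottom  bias=-1
    (2,0)@(5, 1): e=[48,-16,0] → ·  [on edge]
    (3,0)@(7, 1): e=[44,0,-12] → ·  [on edge]
    (4,1)@(9, 3): e=[36,0,-4] → ·  [on edge]
    (5,2)@(11, 5): e=[28,0,4] → █  [on edge]
    (6,2)@(13, 5): e=[24,16,-8] → ·
    (5,3)@(11, 7): e=[24,-16,24] → ·
    (6,3)@(13, 7): e=[20,0,12] → █  [on edge]
    (7,3)@(15, 7): e=[16,16,0] → ·  [on edge]
    (6,4)@(13, 9): e=[16,-16,32] → ·
    (7,4)@(15, 9): e=[12,0,20] → █  [on edge]
    (8,4)@(17, 9): e=[8,16,8] → █
    (9,4)@(19, 9): e=[4,32,-4] → ·
    (8,5)@(17, 11): e=[4,0,28] → █  [on edge]
    (9,5)@(19, 11): e=[0,16,16] → ·  [on edge]
    (8,6)@(17, 13): e=[0,-16,48] → ·  [on edge]
    (9,6)@(19, 13): e=[-4,0,36] → ·  [on edge]
    (7,7)@(15, 15): e=[0,-48,80] → ·  [on edge]
  covered (5 px):
    · · · · · · · · · ·
    · · · · · · · · · ·
    · · · · · █ · · · ·
    · · · · · · █ · · ·
    · · · · · · · █ █ ·
    · · · · · · · · █ ·
    · · · · · · · · · ·
    · · · · · · · · · ·
T3:
  2·area = 50
  edge (19, 12)→(8, 16): d=(-11,4) right/bottom  bias=-1
  edge (8, 16)→(12, 10): d=(4,-6) top-left  bias=+0
  edge (12, 10)→(19, 12): d=(7,2) right/bottom  bias=-1
    (6,5)@(13, 11): e=[35,10,5] → █
    (7,5)@(15, 11): e=[27,22,1] → █
    (8,5)@(17, 11): e=[19,34,-3] → ·
    (5,6)@(11, 13): e=[21,6,23] → █
    (8,6)@(17, 13): e=[-3,42,11] → ·
    (4,7)@(9, 15): e=[7,2,41] → █
    (5,7)@(11, 15): e=[-1,14,37] → ·
    (6,7)@(13, 15): e=[-9,26,33] → ·
    (7,7)@(15, 15): e=[-17,38,29] → ·
  covered (6 px):
    · · · · · · · · · ·
    · · · · · · · · · ·
    · · · · · · · · · ·
    · · · · · · · · · ·
    · · · · · · · · · ·
    · · · · · · █ █ · ·
    · · · · · █ █ █ · ·
    · · · · █ · · · · ·
T4:
  2·area = 86  (B↔C swapped to make it positive)
  edge (8, 10)→(14, 3): d=(6,-7) top-left  bias=+0
  edge (14, 3)→(16, 15): d=(2,12) right/bottom  bias=-1
  edge (16, 15)→(8, 10): d=(-8,-5) top-left  bias=+0
    (6,2)@(13, 5): e=[5,16,65] → █
    (7,2)@(15, 5): e=[19,-8,75] → ·
    (5,3)@(11, 7): e=[3,44,39] → █
    (7,3)@(15, 7): e=[31,-4,59] → ·
    (4,4)@(9, 9): e=[1,72,13] → █
    (7,4)@(15, 9): e=[43,0,43] → ·  [on edge]
    (4,5)@(9, 11): e=[13,76,-3] → ·
    (5,5)@(11, 11): e=[27,52,7] → █
    (7,5)@(15, 11): e=[55,4,27] → █
    (8,5)@(17, 11): e=[69,-20,37] → ·
    (5,6)@(11, 13): e=[39,56,-9] → ·
    (6,6)@(13, 13): e=[53,32,1] → █
  covered (11 px):
    · · · · · · · · · ·
    · · · · · · · · · ·
    · · · · · · █ · · ·
    · · · · · █ █ · · ·
    · · · · █ █ █ · · ·
    · · · · · █ █ █ · ·
    · · · · · · █ █ · ·
    · · · · · · · · · ·

Z-buffer (winner per pixel, '.' = empty):
  . . . . . . . . . .
  . . 0 0 0 0 0 0 0 .
  . . 0 0 0 2 0 0 . .
  . . . 0 0 0 2 . . .
  . . . 0 0 0 4 2 2 .
  . . . 0 0 4 3 3 2 .
  . . . . . 3 3 3 . .
  . . . . 3 . . . . .

Result: 0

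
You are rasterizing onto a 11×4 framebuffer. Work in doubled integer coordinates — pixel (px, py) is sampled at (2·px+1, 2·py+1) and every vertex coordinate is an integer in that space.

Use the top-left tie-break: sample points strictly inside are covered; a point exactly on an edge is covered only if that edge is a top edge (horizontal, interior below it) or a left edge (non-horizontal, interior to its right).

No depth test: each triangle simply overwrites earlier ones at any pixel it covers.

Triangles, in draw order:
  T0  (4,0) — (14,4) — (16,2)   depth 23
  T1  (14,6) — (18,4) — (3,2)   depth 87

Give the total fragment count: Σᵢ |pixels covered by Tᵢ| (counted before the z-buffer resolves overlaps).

T0:
  2·area = 28  (B↔C swapped to make it positive)
  edge (4, 0)→(16, 2): d=(12,2) right/bottom  bias=-1
  edge (16, 2)→(14, 4): d=(-2,2) right/bottom  bias=-1
  edge (14, 4)→(4, 0): d=(-10,-4) top-left  bias=+0
    (3,0)@(7, 1): e=[6,20,2] → X
    (4,0)@(9, 1): e=[2,16,10] → X
    (5,0)@(11, 1): e=[-2,12,18] → .
    (8,0)@(17, 1): e=[-14,0,42] → .  [on edge]
    (3,1)@(7, 3): e=[30,16,-18] → .
    (4,1)@(9, 3): e=[26,12,-10] → .
    (6,1)@(13, 3): e=[18,4,6] → X
    (7,1)@(15, 3): e=[14,0,14] → .  [on edge]
    (6,2)@(13, 5): e=[42,0,-14] → .  [on edge]
    (5,3)@(11, 7): e=[70,0,-42] → .  [on edge]
  covered (3 px):
    . . . X X . . . . . .
    . . . . . . X . . . .
    . . . . . . . . . . .
    . . . . . . . . . . .
T1:
  2·area = 38  (B↔C swapped to make it positive)
  edge (14, 6)→(3, 2): d=(-11,-4) top-left  bias=+0
  edge (3, 2)→(18, 4): d=(15,2) right/bottom  bias=-1
  edge (18, 4)→(14, 6): d=(-4,2) right/bottom  bias=-1
    (3,1)@(7, 3): e=[5,7,26] → X
    (4,1)@(9, 3): e=[13,3,22] → X
    (5,1)@(11, 3): e=[21,-1,18] → .
    (3,2)@(7, 5): e=[-17,37,18] → .
    (4,2)@(9, 5): e=[-9,33,14] → .
    (6,2)@(13, 5): e=[7,25,6] → X
    (7,2)@(15, 5): e=[15,21,2] → X
    (8,2)@(17, 5): e=[23,17,-2] → .
    (6,3)@(13, 7): e=[-15,55,-2] → .
    (7,3)@(15, 7): e=[-7,51,-6] → .
  covered (4 px):
    . . . . . . . . . . .
    . . . X X . . . . . .
    . . . . . . X X . . .
    . . . . . . . . . . .

Result: 7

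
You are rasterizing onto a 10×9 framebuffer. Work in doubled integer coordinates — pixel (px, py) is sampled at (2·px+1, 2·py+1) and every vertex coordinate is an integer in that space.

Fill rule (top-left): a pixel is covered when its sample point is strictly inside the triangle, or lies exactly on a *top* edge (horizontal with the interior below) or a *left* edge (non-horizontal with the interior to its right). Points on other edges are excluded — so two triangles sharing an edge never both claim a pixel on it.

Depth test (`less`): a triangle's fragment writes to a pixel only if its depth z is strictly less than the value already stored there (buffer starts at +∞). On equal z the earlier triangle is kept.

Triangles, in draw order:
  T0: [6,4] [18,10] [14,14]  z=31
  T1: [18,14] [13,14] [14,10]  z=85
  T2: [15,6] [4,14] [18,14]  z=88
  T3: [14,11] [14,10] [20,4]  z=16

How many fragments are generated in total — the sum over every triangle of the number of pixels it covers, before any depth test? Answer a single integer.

T0:
  2·area = 72
  edge (6, 4)→(18, 10): d=(12,6) right/bottom  bias=-1
  edge (18, 10)→(14, 14): d=(-4,4) right/bottom  bias=-1
  edge (14, 14)→(6, 4): d=(-8,-10) top-left  bias=+0
    (3,2)@(7, 5): e=[6,64,2] → #
    (4,2)@(9, 5): e=[-6,56,22] → ·
    (3,3)@(7, 7): e=[30,56,-14] → ·
    (4,3)@(9, 7): e=[18,48,6] → #
    (5,3)@(11, 7): e=[6,40,26] → #
    (6,3)@(13, 7): e=[-6,32,46] → ·
    (4,4)@(9, 9): e=[42,40,-10] → ·
    (5,4)@(11, 9): e=[30,32,10] → #
    (6,4)@(13, 9): e=[18,24,30] → #
    (7,4)@(15, 9): e=[6,16,50] → #
    (8,4)@(17, 9): e=[-6,8,70] → ·
    (9,4)@(19, 9): e=[-18,0,90] → ·  [on edge]
    (8,5)@(17, 11): e=[18,0,54] → ·  [on edge]
    (7,6)@(15, 13): e=[54,0,18] → ·  [on edge]
    (6,7)@(13, 15): e=[90,0,-18] → ·  [on edge]
    (5,8)@(11, 17): e=[126,0,-54] → ·  [on edge]
  covered (8 px):
    · · · · · · · · · ·
    · · · · · · · · · ·
    · · · # · · · · · ·
    · · · · # # · · · ·
    · · · · · # # # · ·
    · · · · · · # # · ·
    · · · · · · · · · ·
    · · · · · · · · · ·
    · · · · · · · · · ·
T1:
  2·area = 20
  edge (18, 14)→(13, 14): d=(-5,0) right/bottom  bias=-1
  edge (13, 14)→(14, 10): d=(1,-4) top-left  bias=+0
  edge (14, 10)→(18, 14): d=(4,4) right/bottom  bias=-1
    (2,0)@(5, 1): e=[65,-45,0] → ·  [on edge]
    (3,1)@(7, 3): e=[55,-35,0] → ·  [on edge]
    (4,2)@(9, 5): e=[45,-25,0] → ·  [on edge]
    (5,3)@(11, 7): e=[35,-15,0] → ·  [on edge]
    (6,4)@(13, 9): e=[25,-5,0] → ·  [on edge]
    (7,5)@(15, 11): e=[15,5,0] → ·  [on edge]
    (7,6)@(15, 13): e=[5,7,8] → #
    (8,6)@(17, 13): e=[5,15,0] → ·  [on edge]
    (7,7)@(15, 15): e=[-5,9,16] → ·
    (9,7)@(19, 15): e=[-5,25,0] → ·  [on edge]
  covered (1 px):
    · · · · · · · · · ·
    · · · · · · · · · ·
    · · · · · · · · · ·
    · · · · · · · · · ·
    · · · · · · · · · ·
    · · · · · · · · · ·
    · · · · · · · # · ·
    · · · · · · · · · ·
    · · · · · · · · · ·
T2:
  2·area = 112  (B↔C swapped to make it positive)
  edge (15, 6)→(18, 14): d=(3,8) right/bottom  bias=-1
  edge (18, 14)→(4, 14): d=(-14,0) right/bottom  bias=-1
  edge (4, 14)→(15, 6): d=(11,-8) top-left  bias=+0
    (7,3)@(15, 7): e=[3,98,11] → #
    (8,3)@(17, 7): e=[-13,98,27] → ·
    (5,4)@(11, 9): e=[41,70,1] → #
    (6,4)@(13, 9): e=[25,70,17] → #
    (8,4)@(17, 9): e=[-7,70,49] → ·
    (4,5)@(9, 11): e=[63,42,7] → #
    (8,5)@(17, 11): e=[-1,42,71] → ·
    (3,6)@(7, 13): e=[85,14,13] → #
    (8,6)@(17, 13): e=[5,14,93] → #
    (9,6)@(19, 13): e=[-11,14,109] → ·
    (3,7)@(7, 15): e=[91,-14,35] → ·
    (4,7)@(9, 15): e=[75,-14,51] → ·
  covered (14 px):
    · · · · · · · · · ·
    · · · · · · · · · ·
    · · · · · · · · · ·
    · · · · · · · # · ·
    · · · · · # # # · ·
    · · · · # # # # · ·
    · · · # # # # # # ·
    · · · · · · · · · ·
    · · · · · · · · · ·
T3:
  2·area = 6
  edge (14, 11)→(14, 10): d=(0,-1) top-left  bias=+0
  edge (14, 10)→(20, 4): d=(6,-6) top-left  bias=+0
  edge (20, 4)→(14, 11): d=(-6,7) right/bottom  bias=-1
    (9,2)@(19, 5): e=[5,0,1] → #  [on edge]
    (8,3)@(17, 7): e=[3,0,3] → #  [on edge]
    (9,3)@(19, 7): e=[5,12,-11] → ·
    (7,4)@(15, 9): e=[1,0,5] → #  [on edge]
    (8,4)@(17, 9): e=[3,12,-9] → ·
    (6,5)@(13, 11): e=[-1,0,7] → ·  [on edge]
    (7,5)@(15, 11): e=[1,12,-7] → ·
    (5,6)@(11, 13): e=[-3,0,9] → ·  [on edge]
    (4,7)@(9, 15): e=[-5,0,11] → ·  [on edge]
    (3,8)@(7, 17): e=[-7,0,13] → ·  [on edge]
  covered (3 px):
    · · · · · · · · · ·
    · · · · · · · · · ·
    · · · · · · · · · #
    · · · · · · · · # ·
    · · · · · · · # · ·
    · · · · · · · · · ·
    · · · · · · · · · ·
    · · · · · · · · · ·
    · · · · · · · · · ·

Final: 26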